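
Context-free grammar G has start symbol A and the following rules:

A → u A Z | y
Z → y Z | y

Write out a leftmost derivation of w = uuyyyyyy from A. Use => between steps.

A => uAZ => uuAZZ => uuyZZ => uuyyZ => uuyyyZ => uuyyyyZ => uuyyyyyZ => uuyyyyyy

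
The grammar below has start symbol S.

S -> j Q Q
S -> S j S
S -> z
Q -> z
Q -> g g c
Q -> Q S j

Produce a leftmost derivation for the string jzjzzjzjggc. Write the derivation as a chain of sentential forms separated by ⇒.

S ⇒ jQQ ⇒ jQSjQ ⇒ jQSjSjQ ⇒ jzSjSjQ ⇒ jzjQQjSjQ ⇒ jzjzQjSjQ ⇒ jzjzzjSjQ ⇒ jzjzzjzjQ ⇒ jzjzzjzjggc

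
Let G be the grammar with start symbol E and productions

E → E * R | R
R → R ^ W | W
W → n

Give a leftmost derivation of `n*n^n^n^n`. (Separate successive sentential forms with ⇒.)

E ⇒ E*R   [E → E * R]
E*R ⇒ R*R   [E → R]
R*R ⇒ W*R   [R → W]
W*R ⇒ n*R   [W → n]
n*R ⇒ n*R^W   [R → R ^ W]
n*R^W ⇒ n*R^W^W   [R → R ^ W]
n*R^W^W ⇒ n*R^W^W^W   [R → R ^ W]
n*R^W^W^W ⇒ n*W^W^W^W   [R → W]
n*W^W^W^W ⇒ n*n^W^W^W   [W → n]
n*n^W^W^W ⇒ n*n^n^W^W   [W → n]
n*n^n^W^W ⇒ n*n^n^n^W   [W → n]
n*n^n^n^W ⇒ n*n^n^n^n   [W → n]

E ⇒ E*R ⇒ R*R ⇒ W*R ⇒ n*R ⇒ n*R^W ⇒ n*R^W^W ⇒ n*R^W^W^W ⇒ n*W^W^W^W ⇒ n*n^W^W^W ⇒ n*n^n^W^W ⇒ n*n^n^n^W ⇒ n*n^n^n^n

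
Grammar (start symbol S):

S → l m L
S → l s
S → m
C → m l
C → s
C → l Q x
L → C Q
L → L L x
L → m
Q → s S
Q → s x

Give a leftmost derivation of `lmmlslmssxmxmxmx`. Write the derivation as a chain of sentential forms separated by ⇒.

S ⇒ lmL   [S → l m L]
lmL ⇒ lmCQ   [L → C Q]
lmCQ ⇒ lmmlQ   [C → m l]
lmmlQ ⇒ lmmlsS   [Q → s S]
lmmlsS ⇒ lmmlslmL   [S → l m L]
lmmlslmL ⇒ lmmlslmLLx   [L → L L x]
lmmlslmLLx ⇒ lmmlslmLLxLx   [L → L L x]
lmmlslmLLxLx ⇒ lmmlslmLLxLxLx   [L → L L x]
lmmlslmLLxLxLx ⇒ lmmlslmCQLxLxLx   [L → C Q]
lmmlslmCQLxLxLx ⇒ lmmlslmsQLxLxLx   [C → s]
lmmlslmsQLxLxLx ⇒ lmmlslmssxLxLxLx   [Q → s x]
lmmlslmssxLxLxLx ⇒ lmmlslmssxmxLxLx   [L → m]
lmmlslmssxmxLxLx ⇒ lmmlslmssxmxmxLx   [L → m]
lmmlslmssxmxmxLx ⇒ lmmlslmssxmxmxmx   [L → m]

S ⇒ lmL ⇒ lmCQ ⇒ lmmlQ ⇒ lmmlsS ⇒ lmmlslmL ⇒ lmmlslmLLx ⇒ lmmlslmLLxLx ⇒ lmmlslmLLxLxLx ⇒ lmmlslmCQLxLxLx ⇒ lmmlslmsQLxLxLx ⇒ lmmlslmssxLxLxLx ⇒ lmmlslmssxmxLxLx ⇒ lmmlslmssxmxmxLx ⇒ lmmlslmssxmxmxmx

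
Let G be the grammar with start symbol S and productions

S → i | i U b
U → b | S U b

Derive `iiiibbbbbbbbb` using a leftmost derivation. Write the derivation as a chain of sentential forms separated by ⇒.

S ⇒ iUb   [S → i U b]
iUb ⇒ iSUbb   [U → S U b]
iSUbb ⇒ iiUbb   [S → i]
iiUbb ⇒ iiSUbbb   [U → S U b]
iiSUbbb ⇒ iiiUbUbbb   [S → i U b]
iiiUbUbbb ⇒ iiiSUbbUbbb   [U → S U b]
iiiSUbbUbbb ⇒ iiiiUbUbbUbbb   [S → i U b]
iiiiUbUbbUbbb ⇒ iiiibbUbbUbbb   [U → b]
iiiibbUbbUbbb ⇒ iiiibbbbbUbbb   [U → b]
iiiibbbbbUbbb ⇒ iiiibbbbbbbbb   [U → b]

S ⇒ iUb ⇒ iSUbb ⇒ iiUbb ⇒ iiSUbbb ⇒ iiiUbUbbb ⇒ iiiSUbbUbbb ⇒ iiiiUbUbbUbbb ⇒ iiiibbUbbUbbb ⇒ iiiibbbbbUbbb ⇒ iiiibbbbbbbbb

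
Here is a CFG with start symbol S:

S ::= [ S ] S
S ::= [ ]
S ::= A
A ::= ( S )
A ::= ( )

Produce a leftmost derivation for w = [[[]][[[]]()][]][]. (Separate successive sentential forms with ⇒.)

S ⇒ [S]S ⇒ [[S]S]S ⇒ [[[]]S]S ⇒ [[[]][S]S]S ⇒ [[[]][[S]S]S]S ⇒ [[[]][[[]]S]S]S ⇒ [[[]][[[]]A]S]S ⇒ [[[]][[[]]()]S]S ⇒ [[[]][[[]]()][]]S ⇒ [[[]][[[]]()][]][]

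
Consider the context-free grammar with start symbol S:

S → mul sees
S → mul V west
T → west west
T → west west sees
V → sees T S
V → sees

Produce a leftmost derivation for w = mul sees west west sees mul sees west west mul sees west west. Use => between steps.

S => mul V west => mul sees T S west => mul sees west west sees S west => mul sees west west sees mul V west west => mul sees west west sees mul sees T S west west => mul sees west west sees mul sees west west S west west => mul sees west west sees mul sees west west mul sees west west

S => mul V west   [S → mul V west]
mul V west => mul sees T S west   [V → sees T S]
mul sees T S west => mul sees west west sees S west   [T → west west sees]
mul sees west west sees S west => mul sees west west sees mul V west west   [S → mul V west]
mul sees west west sees mul V west west => mul sees west west sees mul sees T S west west   [V → sees T S]
mul sees west west sees mul sees T S west west => mul sees west west sees mul sees west west S west west   [T → west west]
mul sees west west sees mul sees west west S west west => mul sees west west sees mul sees west west mul sees west west   [S → mul sees]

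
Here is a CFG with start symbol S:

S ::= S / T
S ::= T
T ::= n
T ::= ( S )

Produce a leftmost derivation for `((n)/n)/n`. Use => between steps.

S=>S/T=>T/T=>(S)/T=>(S/T)/T=>(T/T)/T=>((S)/T)/T=>((T)/T)/T=>((n)/T)/T=>((n)/n)/T=>((n)/n)/n

S => S/T   [S ::= S / T]
S/T => T/T   [S ::= T]
T/T => (S)/T   [T ::= ( S )]
(S)/T => (S/T)/T   [S ::= S / T]
(S/T)/T => (T/T)/T   [S ::= T]
(T/T)/T => ((S)/T)/T   [T ::= ( S )]
((S)/T)/T => ((T)/T)/T   [S ::= T]
((T)/T)/T => ((n)/T)/T   [T ::= n]
((n)/T)/T => ((n)/n)/T   [T ::= n]
((n)/n)/T => ((n)/n)/n   [T ::= n]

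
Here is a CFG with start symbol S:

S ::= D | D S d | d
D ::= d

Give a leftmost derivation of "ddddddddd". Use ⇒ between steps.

S ⇒ DSd   [S ::= D S d]
DSd ⇒ dSd   [D ::= d]
dSd ⇒ dDSdd   [S ::= D S d]
dDSdd ⇒ ddSdd   [D ::= d]
ddSdd ⇒ ddDSddd   [S ::= D S d]
ddDSddd ⇒ dddSddd   [D ::= d]
dddSddd ⇒ dddDSdddd   [S ::= D S d]
dddDSdddd ⇒ ddddSdddd   [D ::= d]
ddddSdddd ⇒ ddddddddd   [S ::= d]

S ⇒ DSd ⇒ dSd ⇒ dDSdd ⇒ ddSdd ⇒ ddDSddd ⇒ dddSddd ⇒ dddDSdddd ⇒ ddddSdddd ⇒ ddddddddd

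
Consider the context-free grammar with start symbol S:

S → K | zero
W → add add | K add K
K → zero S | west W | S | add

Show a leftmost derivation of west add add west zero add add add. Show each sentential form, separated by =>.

S => K   [S → K]
K => west W   [K → west W]
west W => west K add K   [W → K add K]
west K add K => west add add K   [K → add]
west add add K => west add add west W   [K → west W]
west add add west W => west add add west K add K   [W → K add K]
west add add west K add K => west add add west zero S add K   [K → zero S]
west add add west zero S add K => west add add west zero K add K   [S → K]
west add add west zero K add K => west add add west zero add add K   [K → add]
west add add west zero add add K => west add add west zero add add add   [K → add]

S => K => west W => west K add K => west add add K => west add add west W => west add add west K add K => west add add west zero S add K => west add add west zero K add K => west add add west zero add add K => west add add west zero add add add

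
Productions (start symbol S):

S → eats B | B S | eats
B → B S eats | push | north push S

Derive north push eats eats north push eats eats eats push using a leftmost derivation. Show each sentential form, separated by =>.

S => B S => B S eats S => north push S S eats S => north push eats S eats S => north push eats eats B eats S => north push eats eats north push S eats S => north push eats eats north push eats eats S => north push eats eats north push eats eats eats B => north push eats eats north push eats eats eats push

S => B S   [S → B S]
B S => B S eats S   [B → B S eats]
B S eats S => north push S S eats S   [B → north push S]
north push S S eats S => north push eats S eats S   [S → eats]
north push eats S eats S => north push eats eats B eats S   [S → eats B]
north push eats eats B eats S => north push eats eats north push S eats S   [B → north push S]
north push eats eats north push S eats S => north push eats eats north push eats eats S   [S → eats]
north push eats eats north push eats eats S => north push eats eats north push eats eats eats B   [S → eats B]
north push eats eats north push eats eats eats B => north push eats eats north push eats eats eats push   [B → push]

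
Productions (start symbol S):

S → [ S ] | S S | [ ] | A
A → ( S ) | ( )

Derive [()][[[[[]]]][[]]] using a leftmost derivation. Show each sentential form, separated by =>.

S=>SS=>[S]S=>[A]S=>[()]S=>[()][S]=>[()][SS]=>[()][[S]S]=>[()][[[S]]S]=>[()][[[[S]]]S]=>[()][[[[[]]]]S]=>[()][[[[[]]]][S]]=>[()][[[[[]]]][[]]]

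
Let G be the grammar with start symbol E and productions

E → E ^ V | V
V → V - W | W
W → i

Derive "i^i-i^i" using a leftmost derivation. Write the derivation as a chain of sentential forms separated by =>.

E => E^V   [E → E ^ V]
E^V => E^V^V   [E → E ^ V]
E^V^V => V^V^V   [E → V]
V^V^V => W^V^V   [V → W]
W^V^V => i^V^V   [W → i]
i^V^V => i^V-W^V   [V → V - W]
i^V-W^V => i^W-W^V   [V → W]
i^W-W^V => i^i-W^V   [W → i]
i^i-W^V => i^i-i^V   [W → i]
i^i-i^V => i^i-i^W   [V → W]
i^i-i^W => i^i-i^i   [W → i]

E => E^V => E^V^V => V^V^V => W^V^V => i^V^V => i^V-W^V => i^W-W^V => i^i-W^V => i^i-i^V => i^i-i^W => i^i-i^i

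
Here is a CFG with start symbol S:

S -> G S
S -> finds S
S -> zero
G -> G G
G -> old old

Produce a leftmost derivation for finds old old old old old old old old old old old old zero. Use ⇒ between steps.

S ⇒ finds S ⇒ finds G S ⇒ finds G G S ⇒ finds G G G S ⇒ finds G G G G S ⇒ finds G G G G G S ⇒ finds G G G G G G S ⇒ finds old old G G G G G S ⇒ finds old old old old G G G G S ⇒ finds old old old old old old G G G S ⇒ finds old old old old old old old old G G S ⇒ finds old old old old old old old old old old G S ⇒ finds old old old old old old old old old old old old S ⇒ finds old old old old old old old old old old old old zero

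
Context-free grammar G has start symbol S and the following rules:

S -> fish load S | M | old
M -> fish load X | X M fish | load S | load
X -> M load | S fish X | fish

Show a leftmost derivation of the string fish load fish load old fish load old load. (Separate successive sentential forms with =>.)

S => M => fish load X => fish load S fish X => fish load fish load S fish X => fish load fish load old fish X => fish load fish load old fish M load => fish load fish load old fish load S load => fish load fish load old fish load old load

S => M   [S -> M]
M => fish load X   [M -> fish load X]
fish load X => fish load S fish X   [X -> S fish X]
fish load S fish X => fish load fish load S fish X   [S -> fish load S]
fish load fish load S fish X => fish load fish load old fish X   [S -> old]
fish load fish load old fish X => fish load fish load old fish M load   [X -> M load]
fish load fish load old fish M load => fish load fish load old fish load S load   [M -> load S]
fish load fish load old fish load S load => fish load fish load old fish load old load   [S -> old]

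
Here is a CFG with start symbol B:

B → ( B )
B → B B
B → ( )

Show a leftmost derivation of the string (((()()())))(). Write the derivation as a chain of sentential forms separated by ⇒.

B ⇒ BB ⇒ (B)B ⇒ ((B))B ⇒ (((B)))B ⇒ (((BB)))B ⇒ (((BBB)))B ⇒ (((()BB)))B ⇒ (((()()B)))B ⇒ (((()()())))B ⇒ (((()()())))()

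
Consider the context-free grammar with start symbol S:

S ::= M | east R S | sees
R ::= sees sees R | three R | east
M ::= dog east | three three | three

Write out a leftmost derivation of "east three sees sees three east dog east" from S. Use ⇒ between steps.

S ⇒ east R S   [S ::= east R S]
east R S ⇒ east three R S   [R ::= three R]
east three R S ⇒ east three sees sees R S   [R ::= sees sees R]
east three sees sees R S ⇒ east three sees sees three R S   [R ::= three R]
east three sees sees three R S ⇒ east three sees sees three east S   [R ::= east]
east three sees sees three east S ⇒ east three sees sees three east M   [S ::= M]
east three sees sees three east M ⇒ east three sees sees three east dog east   [M ::= dog east]

S ⇒ east R S ⇒ east three R S ⇒ east three sees sees R S ⇒ east three sees sees three R S ⇒ east three sees sees three east S ⇒ east three sees sees three east M ⇒ east three sees sees three east dog east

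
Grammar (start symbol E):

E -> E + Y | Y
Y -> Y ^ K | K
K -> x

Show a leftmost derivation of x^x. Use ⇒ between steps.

E⇒Y⇒Y^K⇒K^K⇒x^K⇒x^x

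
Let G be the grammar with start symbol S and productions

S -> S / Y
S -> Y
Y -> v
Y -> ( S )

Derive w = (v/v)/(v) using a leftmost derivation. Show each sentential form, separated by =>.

S => S/Y   [S -> S / Y]
S/Y => Y/Y   [S -> Y]
Y/Y => (S)/Y   [Y -> ( S )]
(S)/Y => (S/Y)/Y   [S -> S / Y]
(S/Y)/Y => (Y/Y)/Y   [S -> Y]
(Y/Y)/Y => (v/Y)/Y   [Y -> v]
(v/Y)/Y => (v/v)/Y   [Y -> v]
(v/v)/Y => (v/v)/(S)   [Y -> ( S )]
(v/v)/(S) => (v/v)/(Y)   [S -> Y]
(v/v)/(Y) => (v/v)/(v)   [Y -> v]

S=>S/Y=>Y/Y=>(S)/Y=>(S/Y)/Y=>(Y/Y)/Y=>(v/Y)/Y=>(v/v)/Y=>(v/v)/(S)=>(v/v)/(Y)=>(v/v)/(v)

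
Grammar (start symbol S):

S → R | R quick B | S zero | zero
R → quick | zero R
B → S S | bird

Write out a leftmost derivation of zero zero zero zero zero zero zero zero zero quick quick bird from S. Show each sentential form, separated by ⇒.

S ⇒ R quick B ⇒ zero R quick B ⇒ zero zero R quick B ⇒ zero zero zero R quick B ⇒ zero zero zero zero R quick B ⇒ zero zero zero zero zero R quick B ⇒ zero zero zero zero zero zero R quick B ⇒ zero zero zero zero zero zero zero R quick B ⇒ zero zero zero zero zero zero zero zero R quick B ⇒ zero zero zero zero zero zero zero zero zero R quick B ⇒ zero zero zero zero zero zero zero zero zero quick quick B ⇒ zero zero zero zero zero zero zero zero zero quick quick bird

S ⇒ R quick B   [S → R quick B]
R quick B ⇒ zero R quick B   [R → zero R]
zero R quick B ⇒ zero zero R quick B   [R → zero R]
zero zero R quick B ⇒ zero zero zero R quick B   [R → zero R]
zero zero zero R quick B ⇒ zero zero zero zero R quick B   [R → zero R]
zero zero zero zero R quick B ⇒ zero zero zero zero zero R quick B   [R → zero R]
zero zero zero zero zero R quick B ⇒ zero zero zero zero zero zero R quick B   [R → zero R]
zero zero zero zero zero zero R quick B ⇒ zero zero zero zero zero zero zero R quick B   [R → zero R]
zero zero zero zero zero zero zero R quick B ⇒ zero zero zero zero zero zero zero zero R quick B   [R → zero R]
zero zero zero zero zero zero zero zero R quick B ⇒ zero zero zero zero zero zero zero zero zero R quick B   [R → zero R]
zero zero zero zero zero zero zero zero zero R quick B ⇒ zero zero zero zero zero zero zero zero zero quick quick B   [R → quick]
zero zero zero zero zero zero zero zero zero quick quick B ⇒ zero zero zero zero zero zero zero zero zero quick quick bird   [B → bird]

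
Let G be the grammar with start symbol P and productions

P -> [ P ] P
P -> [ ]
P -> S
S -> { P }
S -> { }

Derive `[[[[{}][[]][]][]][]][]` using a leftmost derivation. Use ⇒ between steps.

P ⇒ [P]P   [P -> [ P ] P]
[P]P ⇒ [[P]P]P   [P -> [ P ] P]
[[P]P]P ⇒ [[[P]P]P]P   [P -> [ P ] P]
[[[P]P]P]P ⇒ [[[[P]P]P]P]P   [P -> [ P ] P]
[[[[P]P]P]P]P ⇒ [[[[S]P]P]P]P   [P -> S]
[[[[S]P]P]P]P ⇒ [[[[{}]P]P]P]P   [S -> { }]
[[[[{}]P]P]P]P ⇒ [[[[{}][P]P]P]P]P   [P -> [ P ] P]
[[[[{}][P]P]P]P]P ⇒ [[[[{}][[]]P]P]P]P   [P -> [ ]]
[[[[{}][[]]P]P]P]P ⇒ [[[[{}][[]][]]P]P]P   [P -> [ ]]
[[[[{}][[]][]]P]P]P ⇒ [[[[{}][[]][]][]]P]P   [P -> [ ]]
[[[[{}][[]][]][]]P]P ⇒ [[[[{}][[]][]][]][]]P   [P -> [ ]]
[[[[{}][[]][]][]][]]P ⇒ [[[[{}][[]][]][]][]][]   [P -> [ ]]

P ⇒ [P]P ⇒ [[P]P]P ⇒ [[[P]P]P]P ⇒ [[[[P]P]P]P]P ⇒ [[[[S]P]P]P]P ⇒ [[[[{}]P]P]P]P ⇒ [[[[{}][P]P]P]P]P ⇒ [[[[{}][[]]P]P]P]P ⇒ [[[[{}][[]][]]P]P]P ⇒ [[[[{}][[]][]][]]P]P ⇒ [[[[{}][[]][]][]][]]P ⇒ [[[[{}][[]][]][]][]][]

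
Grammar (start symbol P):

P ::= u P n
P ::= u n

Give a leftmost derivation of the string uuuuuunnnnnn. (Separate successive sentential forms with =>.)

P => uPn => uuPnn => uuuPnnn => uuuuPnnnn => uuuuuPnnnnn => uuuuuunnnnnn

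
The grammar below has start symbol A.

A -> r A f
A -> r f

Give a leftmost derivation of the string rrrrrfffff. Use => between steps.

A => rAf   [A -> r A f]
rAf => rrAff   [A -> r A f]
rrAff => rrrAfff   [A -> r A f]
rrrAfff => rrrrAffff   [A -> r A f]
rrrrAffff => rrrrrfffff   [A -> r f]

A => rAf => rrAff => rrrAfff => rrrrAffff => rrrrrfffff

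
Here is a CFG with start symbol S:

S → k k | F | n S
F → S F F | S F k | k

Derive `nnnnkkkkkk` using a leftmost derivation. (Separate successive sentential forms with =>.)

S => nS   [S → n S]
nS => nF   [S → F]
nF => nSFF   [F → S F F]
nSFF => nFFF   [S → F]
nFFF => nSFkFF   [F → S F k]
nSFkFF => nnSFkFF   [S → n S]
nnSFkFF => nnnSFkFF   [S → n S]
nnnSFkFF => nnnnSFkFF   [S → n S]
nnnnSFkFF => nnnnkkFkFF   [S → k k]
nnnnkkFkFF => nnnnkkkkFF   [F → k]
nnnnkkkkFF => nnnnkkkkkF   [F → k]
nnnnkkkkkF => nnnnkkkkkk   [F → k]

S => nS => nF => nSFF => nFFF => nSFkFF => nnSFkFF => nnnSFkFF => nnnnSFkFF => nnnnkkFkFF => nnnnkkkkFF => nnnnkkkkkF => nnnnkkkkkk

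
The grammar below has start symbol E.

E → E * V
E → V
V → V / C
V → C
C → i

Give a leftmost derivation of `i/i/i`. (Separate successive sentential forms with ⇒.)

E ⇒ V ⇒ V/C ⇒ V/C/C ⇒ C/C/C ⇒ i/C/C ⇒ i/i/C ⇒ i/i/i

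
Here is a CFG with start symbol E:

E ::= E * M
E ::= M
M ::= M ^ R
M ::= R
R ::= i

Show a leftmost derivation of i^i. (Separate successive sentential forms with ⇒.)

E ⇒ M   [E ::= M]
M ⇒ M^R   [M ::= M ^ R]
M^R ⇒ R^R   [M ::= R]
R^R ⇒ i^R   [R ::= i]
i^R ⇒ i^i   [R ::= i]

E ⇒ M ⇒ M^R ⇒ R^R ⇒ i^R ⇒ i^i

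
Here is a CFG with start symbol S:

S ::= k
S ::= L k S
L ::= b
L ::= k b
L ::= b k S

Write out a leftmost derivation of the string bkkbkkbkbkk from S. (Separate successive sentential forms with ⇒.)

S ⇒ LkS   [S ::= L k S]
LkS ⇒ bkS   [L ::= b]
bkS ⇒ bkLkS   [S ::= L k S]
bkLkS ⇒ bkkbkS   [L ::= k b]
bkkbkS ⇒ bkkbkLkS   [S ::= L k S]
bkkbkLkS ⇒ bkkbkkbkS   [L ::= k b]
bkkbkkbkS ⇒ bkkbkkbkLkS   [S ::= L k S]
bkkbkkbkLkS ⇒ bkkbkkbkbkS   [L ::= b]
bkkbkkbkbkS ⇒ bkkbkkbkbkk   [S ::= k]

S⇒LkS⇒bkS⇒bkLkS⇒bkkbkS⇒bkkbkLkS⇒bkkbkkbkS⇒bkkbkkbkLkS⇒bkkbkkbkbkS⇒bkkbkkbkbkk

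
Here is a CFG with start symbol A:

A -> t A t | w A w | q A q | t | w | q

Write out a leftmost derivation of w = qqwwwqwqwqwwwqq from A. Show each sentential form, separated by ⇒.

A ⇒ qAq ⇒ qqAqq ⇒ qqwAwqq ⇒ qqwwAwwqq ⇒ qqwwwAwwwqq ⇒ qqwwwqAqwwwqq ⇒ qqwwwqwAwqwwwqq ⇒ qqwwwqwqwqwwwqq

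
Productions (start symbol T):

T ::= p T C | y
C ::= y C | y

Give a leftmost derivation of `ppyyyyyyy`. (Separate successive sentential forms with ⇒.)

T ⇒ pTC ⇒ ppTCC ⇒ ppyCC ⇒ ppyyC ⇒ ppyyyC ⇒ ppyyyyC ⇒ ppyyyyyC ⇒ ppyyyyyyC ⇒ ppyyyyyyy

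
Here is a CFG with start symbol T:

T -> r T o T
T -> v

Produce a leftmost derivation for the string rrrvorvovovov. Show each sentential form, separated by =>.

T => rToT => rrToToT => rrrToToToT => rrrvoToToT => rrrvorToToToT => rrrvorvoToToT => rrrvorvovoToT => rrrvorvovovoT => rrrvorvovovov

T => rToT   [T -> r T o T]
rToT => rrToToT   [T -> r T o T]
rrToToT => rrrToToToT   [T -> r T o T]
rrrToToToT => rrrvoToToT   [T -> v]
rrrvoToToT => rrrvorToToToT   [T -> r T o T]
rrrvorToToToT => rrrvorvoToToT   [T -> v]
rrrvorvoToToT => rrrvorvovoToT   [T -> v]
rrrvorvovoToT => rrrvorvovovoT   [T -> v]
rrrvorvovovoT => rrrvorvovovov   [T -> v]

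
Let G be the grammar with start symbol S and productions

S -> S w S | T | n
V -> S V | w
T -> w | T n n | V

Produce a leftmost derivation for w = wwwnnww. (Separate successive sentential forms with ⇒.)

S ⇒ SwS ⇒ TwS ⇒ wwS ⇒ wwSwS ⇒ wwTwS ⇒ wwTnnwS ⇒ wwVnnwS ⇒ wwwnnwS ⇒ wwwnnwT ⇒ wwwnnww

S ⇒ SwS   [S -> S w S]
SwS ⇒ TwS   [S -> T]
TwS ⇒ wwS   [T -> w]
wwS ⇒ wwSwS   [S -> S w S]
wwSwS ⇒ wwTwS   [S -> T]
wwTwS ⇒ wwTnnwS   [T -> T n n]
wwTnnwS ⇒ wwVnnwS   [T -> V]
wwVnnwS ⇒ wwwnnwS   [V -> w]
wwwnnwS ⇒ wwwnnwT   [S -> T]
wwwnnwT ⇒ wwwnnww   [T -> w]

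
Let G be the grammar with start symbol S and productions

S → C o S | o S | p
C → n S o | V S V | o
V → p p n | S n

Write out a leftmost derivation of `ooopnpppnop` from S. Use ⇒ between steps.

S ⇒ CoS ⇒ VSVoS ⇒ SnSVoS ⇒ oSnSVoS ⇒ oCoSnSVoS ⇒ oooSnSVoS ⇒ ooopnSVoS ⇒ ooopnpVoS ⇒ ooopnpppnoS ⇒ ooopnpppnop

S ⇒ CoS   [S → C o S]
CoS ⇒ VSVoS   [C → V S V]
VSVoS ⇒ SnSVoS   [V → S n]
SnSVoS ⇒ oSnSVoS   [S → o S]
oSnSVoS ⇒ oCoSnSVoS   [S → C o S]
oCoSnSVoS ⇒ oooSnSVoS   [C → o]
oooSnSVoS ⇒ ooopnSVoS   [S → p]
ooopnSVoS ⇒ ooopnpVoS   [S → p]
ooopnpVoS ⇒ ooopnpppnoS   [V → p p n]
ooopnpppnoS ⇒ ooopnpppnop   [S → p]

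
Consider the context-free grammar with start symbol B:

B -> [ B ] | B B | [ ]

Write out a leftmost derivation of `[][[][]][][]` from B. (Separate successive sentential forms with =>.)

B => BB => []B => []BB => []BBB => [][B]BB => [][BB]BB => [][[]B]BB => [][[][]]BB => [][[][]][]B => [][[][]][][]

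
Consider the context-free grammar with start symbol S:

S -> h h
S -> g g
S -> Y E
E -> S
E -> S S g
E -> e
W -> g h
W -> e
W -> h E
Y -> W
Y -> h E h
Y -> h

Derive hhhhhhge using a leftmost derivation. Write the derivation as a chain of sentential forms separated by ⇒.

S ⇒ YE   [S -> Y E]
YE ⇒ WE   [Y -> W]
WE ⇒ hEE   [W -> h E]
hEE ⇒ hSSgE   [E -> S S g]
hSSgE ⇒ hhhSgE   [S -> h h]
hhhSgE ⇒ hhhYEgE   [S -> Y E]
hhhYEgE ⇒ hhhhEgE   [Y -> h]
hhhhEgE ⇒ hhhhSgE   [E -> S]
hhhhSgE ⇒ hhhhhhgE   [S -> h h]
hhhhhhgE ⇒ hhhhhhge   [E -> e]

S ⇒ YE ⇒ WE ⇒ hEE ⇒ hSSgE ⇒ hhhSgE ⇒ hhhYEgE ⇒ hhhhEgE ⇒ hhhhSgE ⇒ hhhhhhgE ⇒ hhhhhhge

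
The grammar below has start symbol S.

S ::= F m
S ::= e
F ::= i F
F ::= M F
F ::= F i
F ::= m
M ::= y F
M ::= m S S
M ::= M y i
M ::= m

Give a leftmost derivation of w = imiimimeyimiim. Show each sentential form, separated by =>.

S => Fm => Fim => Fiim => iFiim => iMFiim => iMyiFiim => imSSyiFiim => imFmSyiFiim => imiFmSyiFiim => imiiFmSyiFiim => imiiFimSyiFiim => imiimimSyiFiim => imiimimeyiFiim => imiimimeyimiim

S => Fm   [S ::= F m]
Fm => Fim   [F ::= F i]
Fim => Fiim   [F ::= F i]
Fiim => iFiim   [F ::= i F]
iFiim => iMFiim   [F ::= M F]
iMFiim => iMyiFiim   [M ::= M y i]
iMyiFiim => imSSyiFiim   [M ::= m S S]
imSSyiFiim => imFmSyiFiim   [S ::= F m]
imFmSyiFiim => imiFmSyiFiim   [F ::= i F]
imiFmSyiFiim => imiiFmSyiFiim   [F ::= i F]
imiiFmSyiFiim => imiiFimSyiFiim   [F ::= F i]
imiiFimSyiFiim => imiimimSyiFiim   [F ::= m]
imiimimSyiFiim => imiimimeyiFiim   [S ::= e]
imiimimeyiFiim => imiimimeyimiim   [F ::= m]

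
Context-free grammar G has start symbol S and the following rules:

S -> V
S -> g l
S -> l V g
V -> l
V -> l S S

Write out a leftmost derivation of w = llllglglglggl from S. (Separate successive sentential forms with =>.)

S => V   [S -> V]
V => lSS   [V -> l S S]
lSS => llVgS   [S -> l V g]
llVgS => lllSSgS   [V -> l S S]
lllSSgS => lllVSgS   [S -> V]
lllVSgS => llllSSSgS   [V -> l S S]
llllSSSgS => llllglSSgS   [S -> g l]
llllglSSgS => llllglglSgS   [S -> g l]
llllglglSgS => llllglglglgS   [S -> g l]
llllglglglgS => llllglglglggl   [S -> g l]

S=>V=>lSS=>llVgS=>lllSSgS=>lllVSgS=>llllSSSgS=>llllglSSgS=>llllglglSgS=>llllglglglgS=>llllglglglggl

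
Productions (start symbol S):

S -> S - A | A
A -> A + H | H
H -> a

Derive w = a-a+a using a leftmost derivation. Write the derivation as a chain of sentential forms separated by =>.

S => S-A   [S -> S - A]
S-A => A-A   [S -> A]
A-A => H-A   [A -> H]
H-A => a-A   [H -> a]
a-A => a-A+H   [A -> A + H]
a-A+H => a-H+H   [A -> H]
a-H+H => a-a+H   [H -> a]
a-a+H => a-a+a   [H -> a]

S => S-A => A-A => H-A => a-A => a-A+H => a-H+H => a-a+H => a-a+a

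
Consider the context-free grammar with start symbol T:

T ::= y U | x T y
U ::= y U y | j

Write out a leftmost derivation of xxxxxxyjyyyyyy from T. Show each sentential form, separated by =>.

T=>xTy=>xxTyy=>xxxTyyy=>xxxxTyyyy=>xxxxxTyyyyy=>xxxxxxTyyyyyy=>xxxxxxyUyyyyyy=>xxxxxxyjyyyyyy

T => xTy   [T ::= x T y]
xTy => xxTyy   [T ::= x T y]
xxTyy => xxxTyyy   [T ::= x T y]
xxxTyyy => xxxxTyyyy   [T ::= x T y]
xxxxTyyyy => xxxxxTyyyyy   [T ::= x T y]
xxxxxTyyyyy => xxxxxxTyyyyyy   [T ::= x T y]
xxxxxxTyyyyyy => xxxxxxyUyyyyyy   [T ::= y U]
xxxxxxyUyyyyyy => xxxxxxyjyyyyyy   [U ::= j]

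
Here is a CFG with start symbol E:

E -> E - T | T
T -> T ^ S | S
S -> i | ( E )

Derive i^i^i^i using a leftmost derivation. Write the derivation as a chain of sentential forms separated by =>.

E => T   [E -> T]
T => T^S   [T -> T ^ S]
T^S => T^S^S   [T -> T ^ S]
T^S^S => T^S^S^S   [T -> T ^ S]
T^S^S^S => S^S^S^S   [T -> S]
S^S^S^S => i^S^S^S   [S -> i]
i^S^S^S => i^i^S^S   [S -> i]
i^i^S^S => i^i^i^S   [S -> i]
i^i^i^S => i^i^i^i   [S -> i]

E => T => T^S => T^S^S => T^S^S^S => S^S^S^S => i^S^S^S => i^i^S^S => i^i^i^S => i^i^i^i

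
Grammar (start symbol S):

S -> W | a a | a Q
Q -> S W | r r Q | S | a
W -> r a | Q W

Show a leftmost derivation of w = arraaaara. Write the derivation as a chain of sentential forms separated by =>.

S=>aQ=>arrQ=>arrS=>arraQ=>arraSW=>arraaQW=>arraaSW=>arraaaaW=>arraaaara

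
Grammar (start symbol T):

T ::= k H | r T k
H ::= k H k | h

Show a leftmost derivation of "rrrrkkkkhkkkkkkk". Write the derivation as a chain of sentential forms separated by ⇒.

T ⇒ rTk   [T ::= r T k]
rTk ⇒ rrTkk   [T ::= r T k]
rrTkk ⇒ rrrTkkk   [T ::= r T k]
rrrTkkk ⇒ rrrrTkkkk   [T ::= r T k]
rrrrTkkkk ⇒ rrrrkHkkkk   [T ::= k H]
rrrrkHkkkk ⇒ rrrrkkHkkkkk   [H ::= k H k]
rrrrkkHkkkkk ⇒ rrrrkkkHkkkkkk   [H ::= k H k]
rrrrkkkHkkkkkk ⇒ rrrrkkkkHkkkkkkk   [H ::= k H k]
rrrrkkkkHkkkkkkk ⇒ rrrrkkkkhkkkkkkk   [H ::= h]

T ⇒ rTk ⇒ rrTkk ⇒ rrrTkkk ⇒ rrrrTkkkk ⇒ rrrrkHkkkk ⇒ rrrrkkHkkkkk ⇒ rrrrkkkHkkkkkk ⇒ rrrrkkkkHkkkkkkk ⇒ rrrrkkkkhkkkkkkk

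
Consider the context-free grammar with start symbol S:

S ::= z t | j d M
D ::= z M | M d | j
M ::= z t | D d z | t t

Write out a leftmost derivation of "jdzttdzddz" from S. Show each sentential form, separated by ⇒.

S⇒jdM⇒jdDdz⇒jdMddz⇒jdDdzddz⇒jdzMdzddz⇒jdzttdzddz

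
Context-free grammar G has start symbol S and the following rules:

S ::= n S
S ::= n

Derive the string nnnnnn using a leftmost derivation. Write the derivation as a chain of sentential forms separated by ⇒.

S⇒nS⇒nnS⇒nnnS⇒nnnnS⇒nnnnnS⇒nnnnnn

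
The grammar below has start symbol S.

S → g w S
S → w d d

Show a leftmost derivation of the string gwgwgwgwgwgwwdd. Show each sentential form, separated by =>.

S=>gwS=>gwgwS=>gwgwgwS=>gwgwgwgwS=>gwgwgwgwgwS=>gwgwgwgwgwgwS=>gwgwgwgwgwgwwdd

S => gwS   [S → g w S]
gwS => gwgwS   [S → g w S]
gwgwS => gwgwgwS   [S → g w S]
gwgwgwS => gwgwgwgwS   [S → g w S]
gwgwgwgwS => gwgwgwgwgwS   [S → g w S]
gwgwgwgwgwS => gwgwgwgwgwgwS   [S → g w S]
gwgwgwgwgwgwS => gwgwgwgwgwgwwdd   [S → w d d]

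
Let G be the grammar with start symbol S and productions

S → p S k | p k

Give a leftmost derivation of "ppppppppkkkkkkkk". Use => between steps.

S=>pSk=>ppSkk=>pppSkkk=>ppppSkkkk=>pppppSkkkkk=>ppppppSkkkkkk=>pppppppSkkkkkkk=>ppppppppkkkkkkkk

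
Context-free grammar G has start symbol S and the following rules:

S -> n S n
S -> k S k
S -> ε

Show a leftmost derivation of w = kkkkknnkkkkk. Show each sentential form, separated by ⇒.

S ⇒ kSk ⇒ kkSkk ⇒ kkkSkkk ⇒ kkkkSkkkk ⇒ kkkkkSkkkkk ⇒ kkkkknSnkkkkk ⇒ kkkkknnkkkkk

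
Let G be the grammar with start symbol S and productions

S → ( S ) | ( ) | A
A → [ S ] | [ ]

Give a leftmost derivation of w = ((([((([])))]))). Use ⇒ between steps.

S⇒(S)⇒((S))⇒(((S)))⇒(((A)))⇒((([S])))⇒((([(S)])))⇒((([((S))])))⇒((([(((S)))])))⇒((([(((A)))])))⇒((([((([])))])))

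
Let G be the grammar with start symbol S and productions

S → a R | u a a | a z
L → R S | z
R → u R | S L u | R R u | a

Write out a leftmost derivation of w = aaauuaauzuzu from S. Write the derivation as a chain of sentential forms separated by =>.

S => aR => aSLu => aaRLu => aaSLuLu => aaaRLuLu => aaaRRuLuLu => aaauRRuLuLu => aaauuRRuLuLu => aaauuaRuLuLu => aaauuaauLuLu => aaauuaauzuLu => aaauuaauzuzu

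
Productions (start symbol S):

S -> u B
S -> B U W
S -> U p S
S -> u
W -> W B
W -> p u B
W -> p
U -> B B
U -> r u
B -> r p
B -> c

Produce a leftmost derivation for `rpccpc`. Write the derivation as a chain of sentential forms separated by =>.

S => BUW => rpUW => rpBBW => rpcBW => rpccW => rpccWB => rpccpB => rpccpc

S => BUW   [S -> B U W]
BUW => rpUW   [B -> r p]
rpUW => rpBBW   [U -> B B]
rpBBW => rpcBW   [B -> c]
rpcBW => rpccW   [B -> c]
rpccW => rpccWB   [W -> W B]
rpccWB => rpccpB   [W -> p]
rpccpB => rpccpc   [B -> c]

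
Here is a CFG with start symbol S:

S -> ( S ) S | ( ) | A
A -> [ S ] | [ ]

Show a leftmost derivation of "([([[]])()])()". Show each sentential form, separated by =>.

S=>(S)S=>(A)S=>([S])S=>([(S)S])S=>([(A)S])S=>([([S])S])S=>([([A])S])S=>([([[]])S])S=>([([[]])()])S=>([([[]])()])()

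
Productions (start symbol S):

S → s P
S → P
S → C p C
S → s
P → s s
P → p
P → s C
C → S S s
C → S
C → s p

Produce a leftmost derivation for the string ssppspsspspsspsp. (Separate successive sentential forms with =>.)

S => CpC => SpC => PpC => sCpC => sSSspC => sCpCSspC => sSSspCSspC => sCpCSspCSspC => ssppCSspCSspC => ssppspSspCSspC => ssppspsspCSspC => ssppspsspspSspC => ssppspsspspsspC => ssppspsspspsspsp

S => CpC   [S → C p C]
CpC => SpC   [C → S]
SpC => PpC   [S → P]
PpC => sCpC   [P → s C]
sCpC => sSSspC   [C → S S s]
sSSspC => sCpCSspC   [S → C p C]
sCpCSspC => sSSspCSspC   [C → S S s]
sSSspCSspC => sCpCSspCSspC   [S → C p C]
sCpCSspCSspC => ssppCSspCSspC   [C → s p]
ssppCSspCSspC => ssppspSspCSspC   [C → s p]
ssppspSspCSspC => ssppspsspCSspC   [S → s]
ssppspsspCSspC => ssppspsspspSspC   [C → s p]
ssppspsspspSspC => ssppspsspspsspC   [S → s]
ssppspsspspsspC => ssppspsspspsspsp   [C → s p]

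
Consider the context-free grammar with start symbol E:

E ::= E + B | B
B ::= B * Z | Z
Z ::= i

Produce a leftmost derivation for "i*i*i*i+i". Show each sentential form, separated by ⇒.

E ⇒ E+B ⇒ B+B ⇒ B*Z+B ⇒ B*Z*Z+B ⇒ B*Z*Z*Z+B ⇒ Z*Z*Z*Z+B ⇒ i*Z*Z*Z+B ⇒ i*i*Z*Z+B ⇒ i*i*i*Z+B ⇒ i*i*i*i+B ⇒ i*i*i*i+Z ⇒ i*i*i*i+i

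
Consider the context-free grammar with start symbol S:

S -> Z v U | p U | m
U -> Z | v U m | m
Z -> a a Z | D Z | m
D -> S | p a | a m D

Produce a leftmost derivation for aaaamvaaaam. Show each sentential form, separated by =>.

S => ZvU   [S -> Z v U]
ZvU => aaZvU   [Z -> a a Z]
aaZvU => aaaaZvU   [Z -> a a Z]
aaaaZvU => aaaamvU   [Z -> m]
aaaamvU => aaaamvZ   [U -> Z]
aaaamvZ => aaaamvaaZ   [Z -> a a Z]
aaaamvaaZ => aaaamvaaaaZ   [Z -> a a Z]
aaaamvaaaaZ => aaaamvaaaam   [Z -> m]

S=>ZvU=>aaZvU=>aaaaZvU=>aaaamvU=>aaaamvZ=>aaaamvaaZ=>aaaamvaaaaZ=>aaaamvaaaam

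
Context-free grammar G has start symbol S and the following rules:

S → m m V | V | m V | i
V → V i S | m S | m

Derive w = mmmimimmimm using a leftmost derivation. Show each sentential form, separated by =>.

S => mmV => mmViS => mmViSiS => mmViSiSiS => mmmiSiSiS => mmmiViSiS => mmmimiSiS => mmmimimViS => mmmimimmiS => mmmimimmimV => mmmimimmimm

S => mmV   [S → m m V]
mmV => mmViS   [V → V i S]
mmViS => mmViSiS   [V → V i S]
mmViSiS => mmViSiSiS   [V → V i S]
mmViSiSiS => mmmiSiSiS   [V → m]
mmmiSiSiS => mmmiViSiS   [S → V]
mmmiViSiS => mmmimiSiS   [V → m]
mmmimiSiS => mmmimimViS   [S → m V]
mmmimimViS => mmmimimmiS   [V → m]
mmmimimmiS => mmmimimmimV   [S → m V]
mmmimimmimV => mmmimimmimm   [V → m]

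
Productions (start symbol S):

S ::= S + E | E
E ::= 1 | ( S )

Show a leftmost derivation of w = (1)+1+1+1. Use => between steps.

S => S+E   [S ::= S + E]
S+E => S+E+E   [S ::= S + E]
S+E+E => S+E+E+E   [S ::= S + E]
S+E+E+E => E+E+E+E   [S ::= E]
E+E+E+E => (S)+E+E+E   [E ::= ( S )]
(S)+E+E+E => (E)+E+E+E   [S ::= E]
(E)+E+E+E => (1)+E+E+E   [E ::= 1]
(1)+E+E+E => (1)+1+E+E   [E ::= 1]
(1)+1+E+E => (1)+1+1+E   [E ::= 1]
(1)+1+1+E => (1)+1+1+1   [E ::= 1]

S => S+E => S+E+E => S+E+E+E => E+E+E+E => (S)+E+E+E => (E)+E+E+E => (1)+E+E+E => (1)+1+E+E => (1)+1+1+E => (1)+1+1+1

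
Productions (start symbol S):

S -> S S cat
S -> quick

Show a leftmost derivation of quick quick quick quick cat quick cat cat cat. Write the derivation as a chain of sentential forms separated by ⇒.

S ⇒ S S cat   [S -> S S cat]
S S cat ⇒ quick S cat   [S -> quick]
quick S cat ⇒ quick S S cat cat   [S -> S S cat]
quick S S cat cat ⇒ quick quick S cat cat   [S -> quick]
quick quick S cat cat ⇒ quick quick S S cat cat cat   [S -> S S cat]
quick quick S S cat cat cat ⇒ quick quick S S cat S cat cat cat   [S -> S S cat]
quick quick S S cat S cat cat cat ⇒ quick quick quick S cat S cat cat cat   [S -> quick]
quick quick quick S cat S cat cat cat ⇒ quick quick quick quick cat S cat cat cat   [S -> quick]
quick quick quick quick cat S cat cat cat ⇒ quick quick quick quick cat quick cat cat cat   [S -> quick]

S ⇒ S S cat ⇒ quick S cat ⇒ quick S S cat cat ⇒ quick quick S cat cat ⇒ quick quick S S cat cat cat ⇒ quick quick S S cat S cat cat cat ⇒ quick quick quick S cat S cat cat cat ⇒ quick quick quick quick cat S cat cat cat ⇒ quick quick quick quick cat quick cat cat cat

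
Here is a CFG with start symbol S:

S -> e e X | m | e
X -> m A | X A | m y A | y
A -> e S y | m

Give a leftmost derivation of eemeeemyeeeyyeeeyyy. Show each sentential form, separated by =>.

S => eeX => eemA => eemeSy => eemeeeXy => eemeeeXAy => eemeeemyAAy => eemeeemyeSyAy => eemeeemyeeeXyAy => eemeeemyeeeyyAy => eemeeemyeeeyyeSyy => eemeeemyeeeyyeeeXyy => eemeeemyeeeyyeeeyyy

S => eeX   [S -> e e X]
eeX => eemA   [X -> m A]
eemA => eemeSy   [A -> e S y]
eemeSy => eemeeeXy   [S -> e e X]
eemeeeXy => eemeeeXAy   [X -> X A]
eemeeeXAy => eemeeemyAAy   [X -> m y A]
eemeeemyAAy => eemeeemyeSyAy   [A -> e S y]
eemeeemyeSyAy => eemeeemyeeeXyAy   [S -> e e X]
eemeeemyeeeXyAy => eemeeemyeeeyyAy   [X -> y]
eemeeemyeeeyyAy => eemeeemyeeeyyeSyy   [A -> e S y]
eemeeemyeeeyyeSyy => eemeeemyeeeyyeeeXyy   [S -> e e X]
eemeeemyeeeyyeeeXyy => eemeeemyeeeyyeeeyyy   [X -> y]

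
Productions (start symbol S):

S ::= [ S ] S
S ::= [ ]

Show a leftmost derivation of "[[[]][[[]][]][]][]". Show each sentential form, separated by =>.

S => [S]S => [[S]S]S => [[[]]S]S => [[[]][S]S]S => [[[]][[S]S]S]S => [[[]][[[]]S]S]S => [[[]][[[]][]]S]S => [[[]][[[]][]][]]S => [[[]][[[]][]][]][]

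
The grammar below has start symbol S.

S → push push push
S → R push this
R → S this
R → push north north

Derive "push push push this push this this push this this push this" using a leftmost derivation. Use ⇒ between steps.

S ⇒ R push this ⇒ S this push this ⇒ R push this this push this ⇒ S this push this this push this ⇒ R push this this push this this push this ⇒ S this push this this push this this push this ⇒ push push push this push this this push this this push this

S ⇒ R push this   [S → R push this]
R push this ⇒ S this push this   [R → S this]
S this push this ⇒ R push this this push this   [S → R push this]
R push this this push this ⇒ S this push this this push this   [R → S this]
S this push this this push this ⇒ R push this this push this this push this   [S → R push this]
R push this this push this this push this ⇒ S this push this this push this this push this   [R → S this]
S this push this this push this this push this ⇒ push push push this push this this push this this push this   [S → push push push]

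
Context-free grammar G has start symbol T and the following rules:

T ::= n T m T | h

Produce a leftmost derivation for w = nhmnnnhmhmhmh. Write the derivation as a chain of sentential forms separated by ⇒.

T⇒nTmT⇒nhmT⇒nhmnTmT⇒nhmnnTmTmT⇒nhmnnnTmTmTmT⇒nhmnnnhmTmTmT⇒nhmnnnhmhmTmT⇒nhmnnnhmhmhmT⇒nhmnnnhmhmhmh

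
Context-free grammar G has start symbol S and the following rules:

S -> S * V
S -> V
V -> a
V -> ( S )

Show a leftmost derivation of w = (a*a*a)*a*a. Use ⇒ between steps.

S ⇒ S*V ⇒ S*V*V ⇒ V*V*V ⇒ (S)*V*V ⇒ (S*V)*V*V ⇒ (S*V*V)*V*V ⇒ (V*V*V)*V*V ⇒ (a*V*V)*V*V ⇒ (a*a*V)*V*V ⇒ (a*a*a)*V*V ⇒ (a*a*a)*a*V ⇒ (a*a*a)*a*a

S ⇒ S*V   [S -> S * V]
S*V ⇒ S*V*V   [S -> S * V]
S*V*V ⇒ V*V*V   [S -> V]
V*V*V ⇒ (S)*V*V   [V -> ( S )]
(S)*V*V ⇒ (S*V)*V*V   [S -> S * V]
(S*V)*V*V ⇒ (S*V*V)*V*V   [S -> S * V]
(S*V*V)*V*V ⇒ (V*V*V)*V*V   [S -> V]
(V*V*V)*V*V ⇒ (a*V*V)*V*V   [V -> a]
(a*V*V)*V*V ⇒ (a*a*V)*V*V   [V -> a]
(a*a*V)*V*V ⇒ (a*a*a)*V*V   [V -> a]
(a*a*a)*V*V ⇒ (a*a*a)*a*V   [V -> a]
(a*a*a)*a*V ⇒ (a*a*a)*a*a   [V -> a]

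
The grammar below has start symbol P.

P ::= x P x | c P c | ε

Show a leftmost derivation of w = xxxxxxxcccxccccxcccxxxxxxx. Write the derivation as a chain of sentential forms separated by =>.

P => xPx   [P ::= x P x]
xPx => xxPxx   [P ::= x P x]
xxPxx => xxxPxxx   [P ::= x P x]
xxxPxxx => xxxxPxxxx   [P ::= x P x]
xxxxPxxxx => xxxxxPxxxxx   [P ::= x P x]
xxxxxPxxxxx => xxxxxxPxxxxxx   [P ::= x P x]
xxxxxxPxxxxxx => xxxxxxxPxxxxxxx   [P ::= x P x]
xxxxxxxPxxxxxxx => xxxxxxxcPcxxxxxxx   [P ::= c P c]
xxxxxxxcPcxxxxxxx => xxxxxxxccPccxxxxxxx   [P ::= c P c]
xxxxxxxccPccxxxxxxx => xxxxxxxcccPcccxxxxxxx   [P ::= c P c]
xxxxxxxcccPcccxxxxxxx => xxxxxxxcccxPxcccxxxxxxx   [P ::= x P x]
xxxxxxxcccxPxcccxxxxxxx => xxxxxxxcccxcPcxcccxxxxxxx   [P ::= c P c]
xxxxxxxcccxcPcxcccxxxxxxx => xxxxxxxcccxccPccxcccxxxxxxx   [P ::= c P c]
xxxxxxxcccxccPccxcccxxxxxxx => xxxxxxxcccxccccxcccxxxxxxx   [P ::= ε]

P=>xPx=>xxPxx=>xxxPxxx=>xxxxPxxxx=>xxxxxPxxxxx=>xxxxxxPxxxxxx=>xxxxxxxPxxxxxxx=>xxxxxxxcPcxxxxxxx=>xxxxxxxccPccxxxxxxx=>xxxxxxxcccPcccxxxxxxx=>xxxxxxxcccxPxcccxxxxxxx=>xxxxxxxcccxcPcxcccxxxxxxx=>xxxxxxxcccxccPccxcccxxxxxxx=>xxxxxxxcccxccccxcccxxxxxxx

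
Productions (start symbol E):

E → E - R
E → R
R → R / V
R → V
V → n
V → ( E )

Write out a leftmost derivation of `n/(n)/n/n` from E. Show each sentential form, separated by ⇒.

E ⇒ R ⇒ R/V ⇒ R/V/V ⇒ R/V/V/V ⇒ V/V/V/V ⇒ n/V/V/V ⇒ n/(E)/V/V ⇒ n/(R)/V/V ⇒ n/(V)/V/V ⇒ n/(n)/V/V ⇒ n/(n)/n/V ⇒ n/(n)/n/n

E ⇒ R   [E → R]
R ⇒ R/V   [R → R / V]
R/V ⇒ R/V/V   [R → R / V]
R/V/V ⇒ R/V/V/V   [R → R / V]
R/V/V/V ⇒ V/V/V/V   [R → V]
V/V/V/V ⇒ n/V/V/V   [V → n]
n/V/V/V ⇒ n/(E)/V/V   [V → ( E )]
n/(E)/V/V ⇒ n/(R)/V/V   [E → R]
n/(R)/V/V ⇒ n/(V)/V/V   [R → V]
n/(V)/V/V ⇒ n/(n)/V/V   [V → n]
n/(n)/V/V ⇒ n/(n)/n/V   [V → n]
n/(n)/n/V ⇒ n/(n)/n/n   [V → n]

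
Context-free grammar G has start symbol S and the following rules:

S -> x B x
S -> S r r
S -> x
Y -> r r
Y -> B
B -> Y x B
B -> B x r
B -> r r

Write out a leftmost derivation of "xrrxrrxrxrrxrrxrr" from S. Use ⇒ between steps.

S ⇒ Srr   [S -> S r r]
Srr ⇒ xBxrr   [S -> x B x]
xBxrr ⇒ xYxBxrr   [B -> Y x B]
xYxBxrr ⇒ xBxBxrr   [Y -> B]
xBxBxrr ⇒ xYxBxBxrr   [B -> Y x B]
xYxBxBxrr ⇒ xBxBxBxrr   [Y -> B]
xBxBxBxrr ⇒ xBxrxBxBxrr   [B -> B x r]
xBxrxBxBxrr ⇒ xYxBxrxBxBxrr   [B -> Y x B]
xYxBxrxBxBxrr ⇒ xrrxBxrxBxBxrr   [Y -> r r]
xrrxBxrxBxBxrr ⇒ xrrxrrxrxBxBxrr   [B -> r r]
xrrxrrxrxBxBxrr ⇒ xrrxrrxrxrrxBxrr   [B -> r r]
xrrxrrxrxrrxBxrr ⇒ xrrxrrxrxrrxrrxrr   [B -> r r]

S⇒Srr⇒xBxrr⇒xYxBxrr⇒xBxBxrr⇒xYxBxBxrr⇒xBxBxBxrr⇒xBxrxBxBxrr⇒xYxBxrxBxBxrr⇒xrrxBxrxBxBxrr⇒xrrxrrxrxBxBxrr⇒xrrxrrxrxrrxBxrr⇒xrrxrrxrxrrxrrxrr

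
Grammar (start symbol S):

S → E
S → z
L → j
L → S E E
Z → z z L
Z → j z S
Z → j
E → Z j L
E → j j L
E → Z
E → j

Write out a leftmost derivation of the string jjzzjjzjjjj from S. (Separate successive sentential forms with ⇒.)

S⇒E⇒ZjL⇒jjL⇒jjSEE⇒jjEEE⇒jjZjLEE⇒jjzzLjLEE⇒jjzzjjLEE⇒jjzzjjSEEEE⇒jjzzjjzEEEE⇒jjzzjjzjEEE⇒jjzzjjzjjEE⇒jjzzjjzjjjE⇒jjzzjjzjjjj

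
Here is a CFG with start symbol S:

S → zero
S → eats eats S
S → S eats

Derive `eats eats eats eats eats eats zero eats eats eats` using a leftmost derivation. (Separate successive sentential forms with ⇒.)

S ⇒ S eats ⇒ eats eats S eats ⇒ eats eats S eats eats ⇒ eats eats S eats eats eats ⇒ eats eats eats eats S eats eats eats ⇒ eats eats eats eats eats eats S eats eats eats ⇒ eats eats eats eats eats eats zero eats eats eats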